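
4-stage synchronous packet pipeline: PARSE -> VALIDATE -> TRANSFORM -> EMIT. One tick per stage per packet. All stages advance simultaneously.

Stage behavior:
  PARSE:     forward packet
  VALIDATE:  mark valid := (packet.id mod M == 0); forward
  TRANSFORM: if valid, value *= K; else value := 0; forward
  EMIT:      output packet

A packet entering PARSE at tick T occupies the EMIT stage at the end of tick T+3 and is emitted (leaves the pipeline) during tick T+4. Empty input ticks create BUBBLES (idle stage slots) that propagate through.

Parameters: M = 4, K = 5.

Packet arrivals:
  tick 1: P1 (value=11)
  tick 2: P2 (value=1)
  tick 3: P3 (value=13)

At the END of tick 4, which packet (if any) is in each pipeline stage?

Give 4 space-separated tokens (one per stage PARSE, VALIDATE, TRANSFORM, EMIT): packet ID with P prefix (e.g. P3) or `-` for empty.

Answer: - P3 P2 P1

Derivation:
Tick 1: [PARSE:P1(v=11,ok=F), VALIDATE:-, TRANSFORM:-, EMIT:-] out:-; in:P1
Tick 2: [PARSE:P2(v=1,ok=F), VALIDATE:P1(v=11,ok=F), TRANSFORM:-, EMIT:-] out:-; in:P2
Tick 3: [PARSE:P3(v=13,ok=F), VALIDATE:P2(v=1,ok=F), TRANSFORM:P1(v=0,ok=F), EMIT:-] out:-; in:P3
Tick 4: [PARSE:-, VALIDATE:P3(v=13,ok=F), TRANSFORM:P2(v=0,ok=F), EMIT:P1(v=0,ok=F)] out:-; in:-
At end of tick 4: ['-', 'P3', 'P2', 'P1']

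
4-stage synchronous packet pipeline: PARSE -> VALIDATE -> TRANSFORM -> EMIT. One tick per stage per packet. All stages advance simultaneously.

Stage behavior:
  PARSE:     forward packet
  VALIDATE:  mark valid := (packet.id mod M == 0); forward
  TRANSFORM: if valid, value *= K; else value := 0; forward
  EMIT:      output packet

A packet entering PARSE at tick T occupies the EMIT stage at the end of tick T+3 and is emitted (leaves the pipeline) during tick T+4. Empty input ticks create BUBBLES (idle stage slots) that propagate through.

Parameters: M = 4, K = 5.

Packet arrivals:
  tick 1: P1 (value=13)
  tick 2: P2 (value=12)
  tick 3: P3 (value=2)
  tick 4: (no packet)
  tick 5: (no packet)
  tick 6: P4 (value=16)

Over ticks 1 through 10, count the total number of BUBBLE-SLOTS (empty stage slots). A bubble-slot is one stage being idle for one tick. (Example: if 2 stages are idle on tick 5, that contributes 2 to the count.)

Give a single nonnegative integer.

Answer: 24

Derivation:
Tick 1: [PARSE:P1(v=13,ok=F), VALIDATE:-, TRANSFORM:-, EMIT:-] out:-; bubbles=3
Tick 2: [PARSE:P2(v=12,ok=F), VALIDATE:P1(v=13,ok=F), TRANSFORM:-, EMIT:-] out:-; bubbles=2
Tick 3: [PARSE:P3(v=2,ok=F), VALIDATE:P2(v=12,ok=F), TRANSFORM:P1(v=0,ok=F), EMIT:-] out:-; bubbles=1
Tick 4: [PARSE:-, VALIDATE:P3(v=2,ok=F), TRANSFORM:P2(v=0,ok=F), EMIT:P1(v=0,ok=F)] out:-; bubbles=1
Tick 5: [PARSE:-, VALIDATE:-, TRANSFORM:P3(v=0,ok=F), EMIT:P2(v=0,ok=F)] out:P1(v=0); bubbles=2
Tick 6: [PARSE:P4(v=16,ok=F), VALIDATE:-, TRANSFORM:-, EMIT:P3(v=0,ok=F)] out:P2(v=0); bubbles=2
Tick 7: [PARSE:-, VALIDATE:P4(v=16,ok=T), TRANSFORM:-, EMIT:-] out:P3(v=0); bubbles=3
Tick 8: [PARSE:-, VALIDATE:-, TRANSFORM:P4(v=80,ok=T), EMIT:-] out:-; bubbles=3
Tick 9: [PARSE:-, VALIDATE:-, TRANSFORM:-, EMIT:P4(v=80,ok=T)] out:-; bubbles=3
Tick 10: [PARSE:-, VALIDATE:-, TRANSFORM:-, EMIT:-] out:P4(v=80); bubbles=4
Total bubble-slots: 24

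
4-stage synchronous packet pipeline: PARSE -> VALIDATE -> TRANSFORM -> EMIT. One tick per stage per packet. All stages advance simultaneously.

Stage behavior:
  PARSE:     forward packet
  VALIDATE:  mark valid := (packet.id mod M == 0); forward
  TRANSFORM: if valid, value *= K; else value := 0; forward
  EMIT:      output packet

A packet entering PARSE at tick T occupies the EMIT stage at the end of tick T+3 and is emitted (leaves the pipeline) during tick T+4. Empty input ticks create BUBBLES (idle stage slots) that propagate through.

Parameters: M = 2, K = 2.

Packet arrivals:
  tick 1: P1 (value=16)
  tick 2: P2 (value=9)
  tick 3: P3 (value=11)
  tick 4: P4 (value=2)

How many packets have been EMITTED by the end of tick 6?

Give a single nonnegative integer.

Tick 1: [PARSE:P1(v=16,ok=F), VALIDATE:-, TRANSFORM:-, EMIT:-] out:-; in:P1
Tick 2: [PARSE:P2(v=9,ok=F), VALIDATE:P1(v=16,ok=F), TRANSFORM:-, EMIT:-] out:-; in:P2
Tick 3: [PARSE:P3(v=11,ok=F), VALIDATE:P2(v=9,ok=T), TRANSFORM:P1(v=0,ok=F), EMIT:-] out:-; in:P3
Tick 4: [PARSE:P4(v=2,ok=F), VALIDATE:P3(v=11,ok=F), TRANSFORM:P2(v=18,ok=T), EMIT:P1(v=0,ok=F)] out:-; in:P4
Tick 5: [PARSE:-, VALIDATE:P4(v=2,ok=T), TRANSFORM:P3(v=0,ok=F), EMIT:P2(v=18,ok=T)] out:P1(v=0); in:-
Tick 6: [PARSE:-, VALIDATE:-, TRANSFORM:P4(v=4,ok=T), EMIT:P3(v=0,ok=F)] out:P2(v=18); in:-
Emitted by tick 6: ['P1', 'P2']

Answer: 2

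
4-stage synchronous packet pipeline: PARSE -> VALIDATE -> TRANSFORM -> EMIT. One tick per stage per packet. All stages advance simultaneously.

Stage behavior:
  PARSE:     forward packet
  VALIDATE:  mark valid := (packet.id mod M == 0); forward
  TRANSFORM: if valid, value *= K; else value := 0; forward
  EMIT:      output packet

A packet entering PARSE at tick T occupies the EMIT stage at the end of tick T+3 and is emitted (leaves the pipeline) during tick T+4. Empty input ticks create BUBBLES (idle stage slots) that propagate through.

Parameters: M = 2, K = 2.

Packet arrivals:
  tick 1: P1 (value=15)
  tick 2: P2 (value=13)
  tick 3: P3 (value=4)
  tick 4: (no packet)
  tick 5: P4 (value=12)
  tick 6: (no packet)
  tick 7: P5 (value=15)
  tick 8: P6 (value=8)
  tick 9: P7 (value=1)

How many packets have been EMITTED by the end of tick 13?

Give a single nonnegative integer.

Answer: 7

Derivation:
Tick 1: [PARSE:P1(v=15,ok=F), VALIDATE:-, TRANSFORM:-, EMIT:-] out:-; in:P1
Tick 2: [PARSE:P2(v=13,ok=F), VALIDATE:P1(v=15,ok=F), TRANSFORM:-, EMIT:-] out:-; in:P2
Tick 3: [PARSE:P3(v=4,ok=F), VALIDATE:P2(v=13,ok=T), TRANSFORM:P1(v=0,ok=F), EMIT:-] out:-; in:P3
Tick 4: [PARSE:-, VALIDATE:P3(v=4,ok=F), TRANSFORM:P2(v=26,ok=T), EMIT:P1(v=0,ok=F)] out:-; in:-
Tick 5: [PARSE:P4(v=12,ok=F), VALIDATE:-, TRANSFORM:P3(v=0,ok=F), EMIT:P2(v=26,ok=T)] out:P1(v=0); in:P4
Tick 6: [PARSE:-, VALIDATE:P4(v=12,ok=T), TRANSFORM:-, EMIT:P3(v=0,ok=F)] out:P2(v=26); in:-
Tick 7: [PARSE:P5(v=15,ok=F), VALIDATE:-, TRANSFORM:P4(v=24,ok=T), EMIT:-] out:P3(v=0); in:P5
Tick 8: [PARSE:P6(v=8,ok=F), VALIDATE:P5(v=15,ok=F), TRANSFORM:-, EMIT:P4(v=24,ok=T)] out:-; in:P6
Tick 9: [PARSE:P7(v=1,ok=F), VALIDATE:P6(v=8,ok=T), TRANSFORM:P5(v=0,ok=F), EMIT:-] out:P4(v=24); in:P7
Tick 10: [PARSE:-, VALIDATE:P7(v=1,ok=F), TRANSFORM:P6(v=16,ok=T), EMIT:P5(v=0,ok=F)] out:-; in:-
Tick 11: [PARSE:-, VALIDATE:-, TRANSFORM:P7(v=0,ok=F), EMIT:P6(v=16,ok=T)] out:P5(v=0); in:-
Tick 12: [PARSE:-, VALIDATE:-, TRANSFORM:-, EMIT:P7(v=0,ok=F)] out:P6(v=16); in:-
Tick 13: [PARSE:-, VALIDATE:-, TRANSFORM:-, EMIT:-] out:P7(v=0); in:-
Emitted by tick 13: ['P1', 'P2', 'P3', 'P4', 'P5', 'P6', 'P7']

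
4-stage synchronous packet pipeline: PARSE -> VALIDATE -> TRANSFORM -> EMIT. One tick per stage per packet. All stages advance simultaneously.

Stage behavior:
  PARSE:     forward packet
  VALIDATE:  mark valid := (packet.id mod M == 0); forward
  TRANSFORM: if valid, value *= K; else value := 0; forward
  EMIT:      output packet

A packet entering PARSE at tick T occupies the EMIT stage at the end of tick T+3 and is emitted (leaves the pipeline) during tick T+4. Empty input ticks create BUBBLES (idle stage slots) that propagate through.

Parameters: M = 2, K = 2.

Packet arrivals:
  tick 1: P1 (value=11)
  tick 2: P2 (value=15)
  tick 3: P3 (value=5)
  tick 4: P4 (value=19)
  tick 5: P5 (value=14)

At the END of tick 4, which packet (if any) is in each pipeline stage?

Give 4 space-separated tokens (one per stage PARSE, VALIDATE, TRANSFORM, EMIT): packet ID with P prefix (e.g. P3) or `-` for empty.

Answer: P4 P3 P2 P1

Derivation:
Tick 1: [PARSE:P1(v=11,ok=F), VALIDATE:-, TRANSFORM:-, EMIT:-] out:-; in:P1
Tick 2: [PARSE:P2(v=15,ok=F), VALIDATE:P1(v=11,ok=F), TRANSFORM:-, EMIT:-] out:-; in:P2
Tick 3: [PARSE:P3(v=5,ok=F), VALIDATE:P2(v=15,ok=T), TRANSFORM:P1(v=0,ok=F), EMIT:-] out:-; in:P3
Tick 4: [PARSE:P4(v=19,ok=F), VALIDATE:P3(v=5,ok=F), TRANSFORM:P2(v=30,ok=T), EMIT:P1(v=0,ok=F)] out:-; in:P4
At end of tick 4: ['P4', 'P3', 'P2', 'P1']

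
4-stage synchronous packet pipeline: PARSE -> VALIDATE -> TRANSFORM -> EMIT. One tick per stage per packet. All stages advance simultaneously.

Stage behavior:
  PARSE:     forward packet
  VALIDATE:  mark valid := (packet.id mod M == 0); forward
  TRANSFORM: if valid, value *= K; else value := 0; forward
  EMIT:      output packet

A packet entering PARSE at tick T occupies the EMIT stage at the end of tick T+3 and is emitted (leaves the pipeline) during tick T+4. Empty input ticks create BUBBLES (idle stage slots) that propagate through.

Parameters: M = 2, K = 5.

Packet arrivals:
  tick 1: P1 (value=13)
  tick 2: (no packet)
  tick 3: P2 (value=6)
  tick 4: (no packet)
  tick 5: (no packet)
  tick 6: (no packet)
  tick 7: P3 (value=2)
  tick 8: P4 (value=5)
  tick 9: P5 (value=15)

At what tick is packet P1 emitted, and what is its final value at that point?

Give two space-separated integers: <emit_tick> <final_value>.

Answer: 5 0

Derivation:
Tick 1: [PARSE:P1(v=13,ok=F), VALIDATE:-, TRANSFORM:-, EMIT:-] out:-; in:P1
Tick 2: [PARSE:-, VALIDATE:P1(v=13,ok=F), TRANSFORM:-, EMIT:-] out:-; in:-
Tick 3: [PARSE:P2(v=6,ok=F), VALIDATE:-, TRANSFORM:P1(v=0,ok=F), EMIT:-] out:-; in:P2
Tick 4: [PARSE:-, VALIDATE:P2(v=6,ok=T), TRANSFORM:-, EMIT:P1(v=0,ok=F)] out:-; in:-
Tick 5: [PARSE:-, VALIDATE:-, TRANSFORM:P2(v=30,ok=T), EMIT:-] out:P1(v=0); in:-
Tick 6: [PARSE:-, VALIDATE:-, TRANSFORM:-, EMIT:P2(v=30,ok=T)] out:-; in:-
Tick 7: [PARSE:P3(v=2,ok=F), VALIDATE:-, TRANSFORM:-, EMIT:-] out:P2(v=30); in:P3
Tick 8: [PARSE:P4(v=5,ok=F), VALIDATE:P3(v=2,ok=F), TRANSFORM:-, EMIT:-] out:-; in:P4
Tick 9: [PARSE:P5(v=15,ok=F), VALIDATE:P4(v=5,ok=T), TRANSFORM:P3(v=0,ok=F), EMIT:-] out:-; in:P5
Tick 10: [PARSE:-, VALIDATE:P5(v=15,ok=F), TRANSFORM:P4(v=25,ok=T), EMIT:P3(v=0,ok=F)] out:-; in:-
Tick 11: [PARSE:-, VALIDATE:-, TRANSFORM:P5(v=0,ok=F), EMIT:P4(v=25,ok=T)] out:P3(v=0); in:-
Tick 12: [PARSE:-, VALIDATE:-, TRANSFORM:-, EMIT:P5(v=0,ok=F)] out:P4(v=25); in:-
Tick 13: [PARSE:-, VALIDATE:-, TRANSFORM:-, EMIT:-] out:P5(v=0); in:-
P1: arrives tick 1, valid=False (id=1, id%2=1), emit tick 5, final value 0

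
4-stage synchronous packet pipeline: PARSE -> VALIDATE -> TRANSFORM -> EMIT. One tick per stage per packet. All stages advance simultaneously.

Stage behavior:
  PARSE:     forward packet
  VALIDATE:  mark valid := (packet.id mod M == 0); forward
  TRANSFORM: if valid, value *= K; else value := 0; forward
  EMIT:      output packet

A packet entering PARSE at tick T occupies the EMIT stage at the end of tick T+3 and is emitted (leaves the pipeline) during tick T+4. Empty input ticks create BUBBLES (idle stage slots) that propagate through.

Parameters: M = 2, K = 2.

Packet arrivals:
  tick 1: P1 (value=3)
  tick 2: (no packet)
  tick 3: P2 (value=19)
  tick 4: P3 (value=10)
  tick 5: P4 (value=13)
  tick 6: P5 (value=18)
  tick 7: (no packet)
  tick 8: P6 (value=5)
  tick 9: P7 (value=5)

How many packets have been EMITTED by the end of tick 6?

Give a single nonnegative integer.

Tick 1: [PARSE:P1(v=3,ok=F), VALIDATE:-, TRANSFORM:-, EMIT:-] out:-; in:P1
Tick 2: [PARSE:-, VALIDATE:P1(v=3,ok=F), TRANSFORM:-, EMIT:-] out:-; in:-
Tick 3: [PARSE:P2(v=19,ok=F), VALIDATE:-, TRANSFORM:P1(v=0,ok=F), EMIT:-] out:-; in:P2
Tick 4: [PARSE:P3(v=10,ok=F), VALIDATE:P2(v=19,ok=T), TRANSFORM:-, EMIT:P1(v=0,ok=F)] out:-; in:P3
Tick 5: [PARSE:P4(v=13,ok=F), VALIDATE:P3(v=10,ok=F), TRANSFORM:P2(v=38,ok=T), EMIT:-] out:P1(v=0); in:P4
Tick 6: [PARSE:P5(v=18,ok=F), VALIDATE:P4(v=13,ok=T), TRANSFORM:P3(v=0,ok=F), EMIT:P2(v=38,ok=T)] out:-; in:P5
Emitted by tick 6: ['P1']

Answer: 1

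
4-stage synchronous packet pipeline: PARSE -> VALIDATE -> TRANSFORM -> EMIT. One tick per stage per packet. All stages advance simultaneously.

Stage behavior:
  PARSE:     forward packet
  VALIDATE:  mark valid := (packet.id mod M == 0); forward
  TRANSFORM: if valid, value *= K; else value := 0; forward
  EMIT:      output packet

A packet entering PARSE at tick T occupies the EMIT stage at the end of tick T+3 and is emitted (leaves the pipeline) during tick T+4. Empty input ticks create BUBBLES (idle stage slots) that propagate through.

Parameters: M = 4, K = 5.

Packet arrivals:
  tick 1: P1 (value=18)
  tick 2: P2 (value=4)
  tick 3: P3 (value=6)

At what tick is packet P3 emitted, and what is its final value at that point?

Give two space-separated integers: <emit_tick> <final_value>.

Tick 1: [PARSE:P1(v=18,ok=F), VALIDATE:-, TRANSFORM:-, EMIT:-] out:-; in:P1
Tick 2: [PARSE:P2(v=4,ok=F), VALIDATE:P1(v=18,ok=F), TRANSFORM:-, EMIT:-] out:-; in:P2
Tick 3: [PARSE:P3(v=6,ok=F), VALIDATE:P2(v=4,ok=F), TRANSFORM:P1(v=0,ok=F), EMIT:-] out:-; in:P3
Tick 4: [PARSE:-, VALIDATE:P3(v=6,ok=F), TRANSFORM:P2(v=0,ok=F), EMIT:P1(v=0,ok=F)] out:-; in:-
Tick 5: [PARSE:-, VALIDATE:-, TRANSFORM:P3(v=0,ok=F), EMIT:P2(v=0,ok=F)] out:P1(v=0); in:-
Tick 6: [PARSE:-, VALIDATE:-, TRANSFORM:-, EMIT:P3(v=0,ok=F)] out:P2(v=0); in:-
Tick 7: [PARSE:-, VALIDATE:-, TRANSFORM:-, EMIT:-] out:P3(v=0); in:-
P3: arrives tick 3, valid=False (id=3, id%4=3), emit tick 7, final value 0

Answer: 7 0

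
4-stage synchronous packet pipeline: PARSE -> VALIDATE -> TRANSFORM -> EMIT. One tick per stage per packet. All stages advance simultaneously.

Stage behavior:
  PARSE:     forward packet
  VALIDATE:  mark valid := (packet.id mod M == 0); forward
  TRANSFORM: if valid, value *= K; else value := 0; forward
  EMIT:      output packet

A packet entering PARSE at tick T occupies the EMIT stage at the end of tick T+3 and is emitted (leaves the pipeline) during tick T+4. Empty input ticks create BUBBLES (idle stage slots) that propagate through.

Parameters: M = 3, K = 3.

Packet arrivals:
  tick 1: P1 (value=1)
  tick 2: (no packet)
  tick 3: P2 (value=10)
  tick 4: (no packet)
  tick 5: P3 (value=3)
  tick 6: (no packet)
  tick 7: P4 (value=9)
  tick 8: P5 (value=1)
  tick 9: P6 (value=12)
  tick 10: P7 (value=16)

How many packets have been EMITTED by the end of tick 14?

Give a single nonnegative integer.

Tick 1: [PARSE:P1(v=1,ok=F), VALIDATE:-, TRANSFORM:-, EMIT:-] out:-; in:P1
Tick 2: [PARSE:-, VALIDATE:P1(v=1,ok=F), TRANSFORM:-, EMIT:-] out:-; in:-
Tick 3: [PARSE:P2(v=10,ok=F), VALIDATE:-, TRANSFORM:P1(v=0,ok=F), EMIT:-] out:-; in:P2
Tick 4: [PARSE:-, VALIDATE:P2(v=10,ok=F), TRANSFORM:-, EMIT:P1(v=0,ok=F)] out:-; in:-
Tick 5: [PARSE:P3(v=3,ok=F), VALIDATE:-, TRANSFORM:P2(v=0,ok=F), EMIT:-] out:P1(v=0); in:P3
Tick 6: [PARSE:-, VALIDATE:P3(v=3,ok=T), TRANSFORM:-, EMIT:P2(v=0,ok=F)] out:-; in:-
Tick 7: [PARSE:P4(v=9,ok=F), VALIDATE:-, TRANSFORM:P3(v=9,ok=T), EMIT:-] out:P2(v=0); in:P4
Tick 8: [PARSE:P5(v=1,ok=F), VALIDATE:P4(v=9,ok=F), TRANSFORM:-, EMIT:P3(v=9,ok=T)] out:-; in:P5
Tick 9: [PARSE:P6(v=12,ok=F), VALIDATE:P5(v=1,ok=F), TRANSFORM:P4(v=0,ok=F), EMIT:-] out:P3(v=9); in:P6
Tick 10: [PARSE:P7(v=16,ok=F), VALIDATE:P6(v=12,ok=T), TRANSFORM:P5(v=0,ok=F), EMIT:P4(v=0,ok=F)] out:-; in:P7
Tick 11: [PARSE:-, VALIDATE:P7(v=16,ok=F), TRANSFORM:P6(v=36,ok=T), EMIT:P5(v=0,ok=F)] out:P4(v=0); in:-
Tick 12: [PARSE:-, VALIDATE:-, TRANSFORM:P7(v=0,ok=F), EMIT:P6(v=36,ok=T)] out:P5(v=0); in:-
Tick 13: [PARSE:-, VALIDATE:-, TRANSFORM:-, EMIT:P7(v=0,ok=F)] out:P6(v=36); in:-
Tick 14: [PARSE:-, VALIDATE:-, TRANSFORM:-, EMIT:-] out:P7(v=0); in:-
Emitted by tick 14: ['P1', 'P2', 'P3', 'P4', 'P5', 'P6', 'P7']

Answer: 7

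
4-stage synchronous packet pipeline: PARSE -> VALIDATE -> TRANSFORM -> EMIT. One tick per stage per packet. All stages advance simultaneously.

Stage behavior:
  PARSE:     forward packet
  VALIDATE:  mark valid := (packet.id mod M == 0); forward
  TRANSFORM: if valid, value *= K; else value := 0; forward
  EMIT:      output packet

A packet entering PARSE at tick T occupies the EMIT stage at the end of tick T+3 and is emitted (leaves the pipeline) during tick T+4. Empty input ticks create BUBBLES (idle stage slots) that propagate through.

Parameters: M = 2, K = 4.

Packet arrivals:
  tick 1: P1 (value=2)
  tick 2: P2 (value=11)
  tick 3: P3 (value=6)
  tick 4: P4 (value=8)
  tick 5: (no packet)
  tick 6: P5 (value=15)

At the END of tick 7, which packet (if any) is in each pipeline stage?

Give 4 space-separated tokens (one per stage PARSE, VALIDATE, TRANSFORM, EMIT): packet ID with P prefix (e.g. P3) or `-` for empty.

Tick 1: [PARSE:P1(v=2,ok=F), VALIDATE:-, TRANSFORM:-, EMIT:-] out:-; in:P1
Tick 2: [PARSE:P2(v=11,ok=F), VALIDATE:P1(v=2,ok=F), TRANSFORM:-, EMIT:-] out:-; in:P2
Tick 3: [PARSE:P3(v=6,ok=F), VALIDATE:P2(v=11,ok=T), TRANSFORM:P1(v=0,ok=F), EMIT:-] out:-; in:P3
Tick 4: [PARSE:P4(v=8,ok=F), VALIDATE:P3(v=6,ok=F), TRANSFORM:P2(v=44,ok=T), EMIT:P1(v=0,ok=F)] out:-; in:P4
Tick 5: [PARSE:-, VALIDATE:P4(v=8,ok=T), TRANSFORM:P3(v=0,ok=F), EMIT:P2(v=44,ok=T)] out:P1(v=0); in:-
Tick 6: [PARSE:P5(v=15,ok=F), VALIDATE:-, TRANSFORM:P4(v=32,ok=T), EMIT:P3(v=0,ok=F)] out:P2(v=44); in:P5
Tick 7: [PARSE:-, VALIDATE:P5(v=15,ok=F), TRANSFORM:-, EMIT:P4(v=32,ok=T)] out:P3(v=0); in:-
At end of tick 7: ['-', 'P5', '-', 'P4']

Answer: - P5 - P4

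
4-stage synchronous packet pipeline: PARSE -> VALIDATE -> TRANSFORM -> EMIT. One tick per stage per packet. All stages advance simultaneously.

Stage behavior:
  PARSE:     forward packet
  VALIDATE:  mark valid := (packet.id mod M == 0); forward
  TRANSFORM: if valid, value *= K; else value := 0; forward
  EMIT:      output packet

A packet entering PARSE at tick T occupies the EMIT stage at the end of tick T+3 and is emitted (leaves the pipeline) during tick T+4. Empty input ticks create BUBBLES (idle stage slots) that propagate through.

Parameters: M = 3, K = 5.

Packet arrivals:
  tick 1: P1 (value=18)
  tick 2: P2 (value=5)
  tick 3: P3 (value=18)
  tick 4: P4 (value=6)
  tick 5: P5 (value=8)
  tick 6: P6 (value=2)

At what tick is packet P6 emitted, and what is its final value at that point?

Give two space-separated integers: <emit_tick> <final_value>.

Answer: 10 10

Derivation:
Tick 1: [PARSE:P1(v=18,ok=F), VALIDATE:-, TRANSFORM:-, EMIT:-] out:-; in:P1
Tick 2: [PARSE:P2(v=5,ok=F), VALIDATE:P1(v=18,ok=F), TRANSFORM:-, EMIT:-] out:-; in:P2
Tick 3: [PARSE:P3(v=18,ok=F), VALIDATE:P2(v=5,ok=F), TRANSFORM:P1(v=0,ok=F), EMIT:-] out:-; in:P3
Tick 4: [PARSE:P4(v=6,ok=F), VALIDATE:P3(v=18,ok=T), TRANSFORM:P2(v=0,ok=F), EMIT:P1(v=0,ok=F)] out:-; in:P4
Tick 5: [PARSE:P5(v=8,ok=F), VALIDATE:P4(v=6,ok=F), TRANSFORM:P3(v=90,ok=T), EMIT:P2(v=0,ok=F)] out:P1(v=0); in:P5
Tick 6: [PARSE:P6(v=2,ok=F), VALIDATE:P5(v=8,ok=F), TRANSFORM:P4(v=0,ok=F), EMIT:P3(v=90,ok=T)] out:P2(v=0); in:P6
Tick 7: [PARSE:-, VALIDATE:P6(v=2,ok=T), TRANSFORM:P5(v=0,ok=F), EMIT:P4(v=0,ok=F)] out:P3(v=90); in:-
Tick 8: [PARSE:-, VALIDATE:-, TRANSFORM:P6(v=10,ok=T), EMIT:P5(v=0,ok=F)] out:P4(v=0); in:-
Tick 9: [PARSE:-, VALIDATE:-, TRANSFORM:-, EMIT:P6(v=10,ok=T)] out:P5(v=0); in:-
Tick 10: [PARSE:-, VALIDATE:-, TRANSFORM:-, EMIT:-] out:P6(v=10); in:-
P6: arrives tick 6, valid=True (id=6, id%3=0), emit tick 10, final value 10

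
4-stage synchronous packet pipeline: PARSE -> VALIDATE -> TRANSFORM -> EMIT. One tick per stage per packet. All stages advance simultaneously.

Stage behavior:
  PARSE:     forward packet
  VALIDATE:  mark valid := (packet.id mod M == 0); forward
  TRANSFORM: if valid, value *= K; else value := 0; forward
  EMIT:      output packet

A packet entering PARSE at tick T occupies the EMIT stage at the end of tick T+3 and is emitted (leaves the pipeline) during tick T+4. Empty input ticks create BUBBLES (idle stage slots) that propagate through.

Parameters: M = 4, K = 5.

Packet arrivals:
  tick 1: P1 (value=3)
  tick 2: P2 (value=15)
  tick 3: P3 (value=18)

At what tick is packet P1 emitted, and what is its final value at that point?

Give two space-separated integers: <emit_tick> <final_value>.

Tick 1: [PARSE:P1(v=3,ok=F), VALIDATE:-, TRANSFORM:-, EMIT:-] out:-; in:P1
Tick 2: [PARSE:P2(v=15,ok=F), VALIDATE:P1(v=3,ok=F), TRANSFORM:-, EMIT:-] out:-; in:P2
Tick 3: [PARSE:P3(v=18,ok=F), VALIDATE:P2(v=15,ok=F), TRANSFORM:P1(v=0,ok=F), EMIT:-] out:-; in:P3
Tick 4: [PARSE:-, VALIDATE:P3(v=18,ok=F), TRANSFORM:P2(v=0,ok=F), EMIT:P1(v=0,ok=F)] out:-; in:-
Tick 5: [PARSE:-, VALIDATE:-, TRANSFORM:P3(v=0,ok=F), EMIT:P2(v=0,ok=F)] out:P1(v=0); in:-
Tick 6: [PARSE:-, VALIDATE:-, TRANSFORM:-, EMIT:P3(v=0,ok=F)] out:P2(v=0); in:-
Tick 7: [PARSE:-, VALIDATE:-, TRANSFORM:-, EMIT:-] out:P3(v=0); in:-
P1: arrives tick 1, valid=False (id=1, id%4=1), emit tick 5, final value 0

Answer: 5 0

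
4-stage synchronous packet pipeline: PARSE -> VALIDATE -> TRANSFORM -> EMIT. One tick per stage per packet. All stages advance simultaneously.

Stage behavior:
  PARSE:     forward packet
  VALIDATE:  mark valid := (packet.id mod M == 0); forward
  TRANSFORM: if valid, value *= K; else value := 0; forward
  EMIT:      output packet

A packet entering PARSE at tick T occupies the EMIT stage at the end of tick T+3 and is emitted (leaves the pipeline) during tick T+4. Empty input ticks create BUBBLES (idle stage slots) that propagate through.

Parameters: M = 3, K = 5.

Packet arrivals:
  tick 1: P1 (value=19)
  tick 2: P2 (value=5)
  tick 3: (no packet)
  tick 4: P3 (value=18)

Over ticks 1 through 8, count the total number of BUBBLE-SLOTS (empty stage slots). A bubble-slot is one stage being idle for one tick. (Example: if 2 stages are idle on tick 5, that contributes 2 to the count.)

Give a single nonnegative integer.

Answer: 20

Derivation:
Tick 1: [PARSE:P1(v=19,ok=F), VALIDATE:-, TRANSFORM:-, EMIT:-] out:-; bubbles=3
Tick 2: [PARSE:P2(v=5,ok=F), VALIDATE:P1(v=19,ok=F), TRANSFORM:-, EMIT:-] out:-; bubbles=2
Tick 3: [PARSE:-, VALIDATE:P2(v=5,ok=F), TRANSFORM:P1(v=0,ok=F), EMIT:-] out:-; bubbles=2
Tick 4: [PARSE:P3(v=18,ok=F), VALIDATE:-, TRANSFORM:P2(v=0,ok=F), EMIT:P1(v=0,ok=F)] out:-; bubbles=1
Tick 5: [PARSE:-, VALIDATE:P3(v=18,ok=T), TRANSFORM:-, EMIT:P2(v=0,ok=F)] out:P1(v=0); bubbles=2
Tick 6: [PARSE:-, VALIDATE:-, TRANSFORM:P3(v=90,ok=T), EMIT:-] out:P2(v=0); bubbles=3
Tick 7: [PARSE:-, VALIDATE:-, TRANSFORM:-, EMIT:P3(v=90,ok=T)] out:-; bubbles=3
Tick 8: [PARSE:-, VALIDATE:-, TRANSFORM:-, EMIT:-] out:P3(v=90); bubbles=4
Total bubble-slots: 20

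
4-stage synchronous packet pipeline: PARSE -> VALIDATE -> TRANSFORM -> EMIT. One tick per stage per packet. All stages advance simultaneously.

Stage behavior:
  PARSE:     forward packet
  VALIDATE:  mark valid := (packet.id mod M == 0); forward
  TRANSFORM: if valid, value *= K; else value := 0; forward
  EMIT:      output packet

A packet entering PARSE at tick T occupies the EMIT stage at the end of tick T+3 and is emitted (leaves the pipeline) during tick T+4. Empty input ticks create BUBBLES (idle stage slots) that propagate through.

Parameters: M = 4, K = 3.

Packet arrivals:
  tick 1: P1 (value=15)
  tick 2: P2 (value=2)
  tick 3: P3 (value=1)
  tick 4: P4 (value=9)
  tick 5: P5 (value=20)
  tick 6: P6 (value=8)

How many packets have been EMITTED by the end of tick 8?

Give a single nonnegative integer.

Answer: 4

Derivation:
Tick 1: [PARSE:P1(v=15,ok=F), VALIDATE:-, TRANSFORM:-, EMIT:-] out:-; in:P1
Tick 2: [PARSE:P2(v=2,ok=F), VALIDATE:P1(v=15,ok=F), TRANSFORM:-, EMIT:-] out:-; in:P2
Tick 3: [PARSE:P3(v=1,ok=F), VALIDATE:P2(v=2,ok=F), TRANSFORM:P1(v=0,ok=F), EMIT:-] out:-; in:P3
Tick 4: [PARSE:P4(v=9,ok=F), VALIDATE:P3(v=1,ok=F), TRANSFORM:P2(v=0,ok=F), EMIT:P1(v=0,ok=F)] out:-; in:P4
Tick 5: [PARSE:P5(v=20,ok=F), VALIDATE:P4(v=9,ok=T), TRANSFORM:P3(v=0,ok=F), EMIT:P2(v=0,ok=F)] out:P1(v=0); in:P5
Tick 6: [PARSE:P6(v=8,ok=F), VALIDATE:P5(v=20,ok=F), TRANSFORM:P4(v=27,ok=T), EMIT:P3(v=0,ok=F)] out:P2(v=0); in:P6
Tick 7: [PARSE:-, VALIDATE:P6(v=8,ok=F), TRANSFORM:P5(v=0,ok=F), EMIT:P4(v=27,ok=T)] out:P3(v=0); in:-
Tick 8: [PARSE:-, VALIDATE:-, TRANSFORM:P6(v=0,ok=F), EMIT:P5(v=0,ok=F)] out:P4(v=27); in:-
Emitted by tick 8: ['P1', 'P2', 'P3', 'P4']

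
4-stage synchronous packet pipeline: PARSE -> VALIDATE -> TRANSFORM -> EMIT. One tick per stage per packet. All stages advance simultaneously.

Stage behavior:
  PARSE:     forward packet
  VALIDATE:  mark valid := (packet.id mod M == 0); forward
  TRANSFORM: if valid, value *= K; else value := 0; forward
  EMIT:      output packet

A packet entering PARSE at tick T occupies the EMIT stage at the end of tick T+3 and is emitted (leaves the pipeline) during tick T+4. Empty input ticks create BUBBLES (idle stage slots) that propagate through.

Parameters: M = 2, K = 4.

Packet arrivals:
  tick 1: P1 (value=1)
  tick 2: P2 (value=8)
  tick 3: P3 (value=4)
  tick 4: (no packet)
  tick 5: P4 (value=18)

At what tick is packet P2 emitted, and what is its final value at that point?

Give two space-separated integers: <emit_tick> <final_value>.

Answer: 6 32

Derivation:
Tick 1: [PARSE:P1(v=1,ok=F), VALIDATE:-, TRANSFORM:-, EMIT:-] out:-; in:P1
Tick 2: [PARSE:P2(v=8,ok=F), VALIDATE:P1(v=1,ok=F), TRANSFORM:-, EMIT:-] out:-; in:P2
Tick 3: [PARSE:P3(v=4,ok=F), VALIDATE:P2(v=8,ok=T), TRANSFORM:P1(v=0,ok=F), EMIT:-] out:-; in:P3
Tick 4: [PARSE:-, VALIDATE:P3(v=4,ok=F), TRANSFORM:P2(v=32,ok=T), EMIT:P1(v=0,ok=F)] out:-; in:-
Tick 5: [PARSE:P4(v=18,ok=F), VALIDATE:-, TRANSFORM:P3(v=0,ok=F), EMIT:P2(v=32,ok=T)] out:P1(v=0); in:P4
Tick 6: [PARSE:-, VALIDATE:P4(v=18,ok=T), TRANSFORM:-, EMIT:P3(v=0,ok=F)] out:P2(v=32); in:-
Tick 7: [PARSE:-, VALIDATE:-, TRANSFORM:P4(v=72,ok=T), EMIT:-] out:P3(v=0); in:-
Tick 8: [PARSE:-, VALIDATE:-, TRANSFORM:-, EMIT:P4(v=72,ok=T)] out:-; in:-
Tick 9: [PARSE:-, VALIDATE:-, TRANSFORM:-, EMIT:-] out:P4(v=72); in:-
P2: arrives tick 2, valid=True (id=2, id%2=0), emit tick 6, final value 32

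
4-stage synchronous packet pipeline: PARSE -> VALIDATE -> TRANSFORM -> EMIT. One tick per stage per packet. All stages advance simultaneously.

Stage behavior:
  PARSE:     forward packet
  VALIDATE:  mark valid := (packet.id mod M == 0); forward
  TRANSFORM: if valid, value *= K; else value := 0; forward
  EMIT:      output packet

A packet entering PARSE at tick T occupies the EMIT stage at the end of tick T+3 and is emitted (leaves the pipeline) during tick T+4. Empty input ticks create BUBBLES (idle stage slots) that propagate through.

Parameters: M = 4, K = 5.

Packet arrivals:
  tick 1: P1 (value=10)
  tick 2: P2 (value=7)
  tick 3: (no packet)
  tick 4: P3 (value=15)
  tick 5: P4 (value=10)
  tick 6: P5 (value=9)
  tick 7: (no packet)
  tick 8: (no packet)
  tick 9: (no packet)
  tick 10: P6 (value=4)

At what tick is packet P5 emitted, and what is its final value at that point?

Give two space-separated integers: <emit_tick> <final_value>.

Answer: 10 0

Derivation:
Tick 1: [PARSE:P1(v=10,ok=F), VALIDATE:-, TRANSFORM:-, EMIT:-] out:-; in:P1
Tick 2: [PARSE:P2(v=7,ok=F), VALIDATE:P1(v=10,ok=F), TRANSFORM:-, EMIT:-] out:-; in:P2
Tick 3: [PARSE:-, VALIDATE:P2(v=7,ok=F), TRANSFORM:P1(v=0,ok=F), EMIT:-] out:-; in:-
Tick 4: [PARSE:P3(v=15,ok=F), VALIDATE:-, TRANSFORM:P2(v=0,ok=F), EMIT:P1(v=0,ok=F)] out:-; in:P3
Tick 5: [PARSE:P4(v=10,ok=F), VALIDATE:P3(v=15,ok=F), TRANSFORM:-, EMIT:P2(v=0,ok=F)] out:P1(v=0); in:P4
Tick 6: [PARSE:P5(v=9,ok=F), VALIDATE:P4(v=10,ok=T), TRANSFORM:P3(v=0,ok=F), EMIT:-] out:P2(v=0); in:P5
Tick 7: [PARSE:-, VALIDATE:P5(v=9,ok=F), TRANSFORM:P4(v=50,ok=T), EMIT:P3(v=0,ok=F)] out:-; in:-
Tick 8: [PARSE:-, VALIDATE:-, TRANSFORM:P5(v=0,ok=F), EMIT:P4(v=50,ok=T)] out:P3(v=0); in:-
Tick 9: [PARSE:-, VALIDATE:-, TRANSFORM:-, EMIT:P5(v=0,ok=F)] out:P4(v=50); in:-
Tick 10: [PARSE:P6(v=4,ok=F), VALIDATE:-, TRANSFORM:-, EMIT:-] out:P5(v=0); in:P6
Tick 11: [PARSE:-, VALIDATE:P6(v=4,ok=F), TRANSFORM:-, EMIT:-] out:-; in:-
Tick 12: [PARSE:-, VALIDATE:-, TRANSFORM:P6(v=0,ok=F), EMIT:-] out:-; in:-
Tick 13: [PARSE:-, VALIDATE:-, TRANSFORM:-, EMIT:P6(v=0,ok=F)] out:-; in:-
Tick 14: [PARSE:-, VALIDATE:-, TRANSFORM:-, EMIT:-] out:P6(v=0); in:-
P5: arrives tick 6, valid=False (id=5, id%4=1), emit tick 10, final value 0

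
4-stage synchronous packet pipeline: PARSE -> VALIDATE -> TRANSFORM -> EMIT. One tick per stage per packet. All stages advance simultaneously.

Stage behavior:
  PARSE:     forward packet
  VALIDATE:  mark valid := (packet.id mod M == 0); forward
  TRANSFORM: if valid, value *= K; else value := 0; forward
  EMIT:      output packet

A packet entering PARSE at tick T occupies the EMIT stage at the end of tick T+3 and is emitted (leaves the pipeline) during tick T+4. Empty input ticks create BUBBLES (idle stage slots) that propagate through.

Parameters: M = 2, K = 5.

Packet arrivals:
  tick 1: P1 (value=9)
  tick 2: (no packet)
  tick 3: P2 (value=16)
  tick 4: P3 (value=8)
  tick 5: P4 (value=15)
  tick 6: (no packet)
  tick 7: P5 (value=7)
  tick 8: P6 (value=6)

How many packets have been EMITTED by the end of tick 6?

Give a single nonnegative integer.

Answer: 1

Derivation:
Tick 1: [PARSE:P1(v=9,ok=F), VALIDATE:-, TRANSFORM:-, EMIT:-] out:-; in:P1
Tick 2: [PARSE:-, VALIDATE:P1(v=9,ok=F), TRANSFORM:-, EMIT:-] out:-; in:-
Tick 3: [PARSE:P2(v=16,ok=F), VALIDATE:-, TRANSFORM:P1(v=0,ok=F), EMIT:-] out:-; in:P2
Tick 4: [PARSE:P3(v=8,ok=F), VALIDATE:P2(v=16,ok=T), TRANSFORM:-, EMIT:P1(v=0,ok=F)] out:-; in:P3
Tick 5: [PARSE:P4(v=15,ok=F), VALIDATE:P3(v=8,ok=F), TRANSFORM:P2(v=80,ok=T), EMIT:-] out:P1(v=0); in:P4
Tick 6: [PARSE:-, VALIDATE:P4(v=15,ok=T), TRANSFORM:P3(v=0,ok=F), EMIT:P2(v=80,ok=T)] out:-; in:-
Emitted by tick 6: ['P1']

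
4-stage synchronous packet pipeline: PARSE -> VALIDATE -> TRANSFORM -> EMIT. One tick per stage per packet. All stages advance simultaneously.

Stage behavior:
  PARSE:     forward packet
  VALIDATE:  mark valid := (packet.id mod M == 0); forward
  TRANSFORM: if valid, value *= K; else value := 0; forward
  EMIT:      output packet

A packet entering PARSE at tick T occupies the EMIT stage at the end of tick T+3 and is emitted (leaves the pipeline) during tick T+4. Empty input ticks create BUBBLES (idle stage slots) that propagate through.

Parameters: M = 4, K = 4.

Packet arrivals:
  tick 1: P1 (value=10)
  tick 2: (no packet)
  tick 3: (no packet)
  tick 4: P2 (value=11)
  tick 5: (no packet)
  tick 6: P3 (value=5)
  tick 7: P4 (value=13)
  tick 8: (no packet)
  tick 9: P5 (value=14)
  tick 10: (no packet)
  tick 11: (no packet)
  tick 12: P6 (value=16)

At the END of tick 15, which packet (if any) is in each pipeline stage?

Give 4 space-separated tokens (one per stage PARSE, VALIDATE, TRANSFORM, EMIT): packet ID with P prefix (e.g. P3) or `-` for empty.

Tick 1: [PARSE:P1(v=10,ok=F), VALIDATE:-, TRANSFORM:-, EMIT:-] out:-; in:P1
Tick 2: [PARSE:-, VALIDATE:P1(v=10,ok=F), TRANSFORM:-, EMIT:-] out:-; in:-
Tick 3: [PARSE:-, VALIDATE:-, TRANSFORM:P1(v=0,ok=F), EMIT:-] out:-; in:-
Tick 4: [PARSE:P2(v=11,ok=F), VALIDATE:-, TRANSFORM:-, EMIT:P1(v=0,ok=F)] out:-; in:P2
Tick 5: [PARSE:-, VALIDATE:P2(v=11,ok=F), TRANSFORM:-, EMIT:-] out:P1(v=0); in:-
Tick 6: [PARSE:P3(v=5,ok=F), VALIDATE:-, TRANSFORM:P2(v=0,ok=F), EMIT:-] out:-; in:P3
Tick 7: [PARSE:P4(v=13,ok=F), VALIDATE:P3(v=5,ok=F), TRANSFORM:-, EMIT:P2(v=0,ok=F)] out:-; in:P4
Tick 8: [PARSE:-, VALIDATE:P4(v=13,ok=T), TRANSFORM:P3(v=0,ok=F), EMIT:-] out:P2(v=0); in:-
Tick 9: [PARSE:P5(v=14,ok=F), VALIDATE:-, TRANSFORM:P4(v=52,ok=T), EMIT:P3(v=0,ok=F)] out:-; in:P5
Tick 10: [PARSE:-, VALIDATE:P5(v=14,ok=F), TRANSFORM:-, EMIT:P4(v=52,ok=T)] out:P3(v=0); in:-
Tick 11: [PARSE:-, VALIDATE:-, TRANSFORM:P5(v=0,ok=F), EMIT:-] out:P4(v=52); in:-
Tick 12: [PARSE:P6(v=16,ok=F), VALIDATE:-, TRANSFORM:-, EMIT:P5(v=0,ok=F)] out:-; in:P6
Tick 13: [PARSE:-, VALIDATE:P6(v=16,ok=F), TRANSFORM:-, EMIT:-] out:P5(v=0); in:-
Tick 14: [PARSE:-, VALIDATE:-, TRANSFORM:P6(v=0,ok=F), EMIT:-] out:-; in:-
Tick 15: [PARSE:-, VALIDATE:-, TRANSFORM:-, EMIT:P6(v=0,ok=F)] out:-; in:-
At end of tick 15: ['-', '-', '-', 'P6']

Answer: - - - P6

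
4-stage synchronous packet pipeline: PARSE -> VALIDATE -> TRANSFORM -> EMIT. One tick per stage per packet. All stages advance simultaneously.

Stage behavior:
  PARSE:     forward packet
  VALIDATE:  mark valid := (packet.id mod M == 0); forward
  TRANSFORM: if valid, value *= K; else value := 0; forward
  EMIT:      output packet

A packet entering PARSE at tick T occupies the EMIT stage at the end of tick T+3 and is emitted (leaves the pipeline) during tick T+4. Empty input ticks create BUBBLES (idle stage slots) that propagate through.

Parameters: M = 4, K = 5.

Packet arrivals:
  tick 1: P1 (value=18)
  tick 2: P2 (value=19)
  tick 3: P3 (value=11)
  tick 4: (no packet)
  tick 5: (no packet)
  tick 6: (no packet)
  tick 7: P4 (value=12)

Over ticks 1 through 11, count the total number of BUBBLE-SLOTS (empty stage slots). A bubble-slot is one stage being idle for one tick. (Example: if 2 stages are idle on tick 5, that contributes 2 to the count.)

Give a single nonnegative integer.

Tick 1: [PARSE:P1(v=18,ok=F), VALIDATE:-, TRANSFORM:-, EMIT:-] out:-; bubbles=3
Tick 2: [PARSE:P2(v=19,ok=F), VALIDATE:P1(v=18,ok=F), TRANSFORM:-, EMIT:-] out:-; bubbles=2
Tick 3: [PARSE:P3(v=11,ok=F), VALIDATE:P2(v=19,ok=F), TRANSFORM:P1(v=0,ok=F), EMIT:-] out:-; bubbles=1
Tick 4: [PARSE:-, VALIDATE:P3(v=11,ok=F), TRANSFORM:P2(v=0,ok=F), EMIT:P1(v=0,ok=F)] out:-; bubbles=1
Tick 5: [PARSE:-, VALIDATE:-, TRANSFORM:P3(v=0,ok=F), EMIT:P2(v=0,ok=F)] out:P1(v=0); bubbles=2
Tick 6: [PARSE:-, VALIDATE:-, TRANSFORM:-, EMIT:P3(v=0,ok=F)] out:P2(v=0); bubbles=3
Tick 7: [PARSE:P4(v=12,ok=F), VALIDATE:-, TRANSFORM:-, EMIT:-] out:P3(v=0); bubbles=3
Tick 8: [PARSE:-, VALIDATE:P4(v=12,ok=T), TRANSFORM:-, EMIT:-] out:-; bubbles=3
Tick 9: [PARSE:-, VALIDATE:-, TRANSFORM:P4(v=60,ok=T), EMIT:-] out:-; bubbles=3
Tick 10: [PARSE:-, VALIDATE:-, TRANSFORM:-, EMIT:P4(v=60,ok=T)] out:-; bubbles=3
Tick 11: [PARSE:-, VALIDATE:-, TRANSFORM:-, EMIT:-] out:P4(v=60); bubbles=4
Total bubble-slots: 28

Answer: 28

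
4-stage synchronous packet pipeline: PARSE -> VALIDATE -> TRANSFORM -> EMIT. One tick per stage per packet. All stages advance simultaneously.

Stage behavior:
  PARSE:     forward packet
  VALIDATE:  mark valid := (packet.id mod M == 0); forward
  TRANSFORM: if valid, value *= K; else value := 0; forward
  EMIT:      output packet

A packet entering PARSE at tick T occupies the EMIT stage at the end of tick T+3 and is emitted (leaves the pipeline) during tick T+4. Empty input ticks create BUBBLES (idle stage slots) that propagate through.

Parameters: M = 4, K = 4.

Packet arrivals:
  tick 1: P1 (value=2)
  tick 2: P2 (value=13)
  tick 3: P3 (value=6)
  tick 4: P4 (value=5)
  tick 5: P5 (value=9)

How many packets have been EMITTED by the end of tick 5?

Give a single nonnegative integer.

Tick 1: [PARSE:P1(v=2,ok=F), VALIDATE:-, TRANSFORM:-, EMIT:-] out:-; in:P1
Tick 2: [PARSE:P2(v=13,ok=F), VALIDATE:P1(v=2,ok=F), TRANSFORM:-, EMIT:-] out:-; in:P2
Tick 3: [PARSE:P3(v=6,ok=F), VALIDATE:P2(v=13,ok=F), TRANSFORM:P1(v=0,ok=F), EMIT:-] out:-; in:P3
Tick 4: [PARSE:P4(v=5,ok=F), VALIDATE:P3(v=6,ok=F), TRANSFORM:P2(v=0,ok=F), EMIT:P1(v=0,ok=F)] out:-; in:P4
Tick 5: [PARSE:P5(v=9,ok=F), VALIDATE:P4(v=5,ok=T), TRANSFORM:P3(v=0,ok=F), EMIT:P2(v=0,ok=F)] out:P1(v=0); in:P5
Emitted by tick 5: ['P1']

Answer: 1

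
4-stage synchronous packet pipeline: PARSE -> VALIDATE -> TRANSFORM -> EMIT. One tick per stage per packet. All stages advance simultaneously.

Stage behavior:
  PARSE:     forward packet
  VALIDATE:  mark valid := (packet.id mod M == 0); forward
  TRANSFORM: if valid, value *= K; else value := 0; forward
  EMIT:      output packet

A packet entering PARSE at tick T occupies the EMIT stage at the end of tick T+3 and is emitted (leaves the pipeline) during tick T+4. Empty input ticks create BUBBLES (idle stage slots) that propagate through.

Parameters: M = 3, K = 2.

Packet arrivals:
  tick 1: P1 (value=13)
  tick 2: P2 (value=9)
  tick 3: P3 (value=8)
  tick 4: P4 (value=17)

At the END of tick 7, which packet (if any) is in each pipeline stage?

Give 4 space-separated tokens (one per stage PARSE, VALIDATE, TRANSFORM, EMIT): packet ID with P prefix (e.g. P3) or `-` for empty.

Answer: - - - P4

Derivation:
Tick 1: [PARSE:P1(v=13,ok=F), VALIDATE:-, TRANSFORM:-, EMIT:-] out:-; in:P1
Tick 2: [PARSE:P2(v=9,ok=F), VALIDATE:P1(v=13,ok=F), TRANSFORM:-, EMIT:-] out:-; in:P2
Tick 3: [PARSE:P3(v=8,ok=F), VALIDATE:P2(v=9,ok=F), TRANSFORM:P1(v=0,ok=F), EMIT:-] out:-; in:P3
Tick 4: [PARSE:P4(v=17,ok=F), VALIDATE:P3(v=8,ok=T), TRANSFORM:P2(v=0,ok=F), EMIT:P1(v=0,ok=F)] out:-; in:P4
Tick 5: [PARSE:-, VALIDATE:P4(v=17,ok=F), TRANSFORM:P3(v=16,ok=T), EMIT:P2(v=0,ok=F)] out:P1(v=0); in:-
Tick 6: [PARSE:-, VALIDATE:-, TRANSFORM:P4(v=0,ok=F), EMIT:P3(v=16,ok=T)] out:P2(v=0); in:-
Tick 7: [PARSE:-, VALIDATE:-, TRANSFORM:-, EMIT:P4(v=0,ok=F)] out:P3(v=16); in:-
At end of tick 7: ['-', '-', '-', 'P4']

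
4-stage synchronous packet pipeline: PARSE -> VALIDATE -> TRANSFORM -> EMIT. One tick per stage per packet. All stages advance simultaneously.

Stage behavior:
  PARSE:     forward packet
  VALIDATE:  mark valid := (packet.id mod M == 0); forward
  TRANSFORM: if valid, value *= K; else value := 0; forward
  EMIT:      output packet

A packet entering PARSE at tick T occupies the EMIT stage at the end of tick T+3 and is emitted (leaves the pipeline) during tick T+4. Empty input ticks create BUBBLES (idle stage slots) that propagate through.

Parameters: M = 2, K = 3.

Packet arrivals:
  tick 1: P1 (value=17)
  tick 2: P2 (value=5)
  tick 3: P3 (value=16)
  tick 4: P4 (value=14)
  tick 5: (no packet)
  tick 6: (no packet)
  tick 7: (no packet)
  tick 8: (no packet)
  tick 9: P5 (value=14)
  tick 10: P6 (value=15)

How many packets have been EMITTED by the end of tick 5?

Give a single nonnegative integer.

Tick 1: [PARSE:P1(v=17,ok=F), VALIDATE:-, TRANSFORM:-, EMIT:-] out:-; in:P1
Tick 2: [PARSE:P2(v=5,ok=F), VALIDATE:P1(v=17,ok=F), TRANSFORM:-, EMIT:-] out:-; in:P2
Tick 3: [PARSE:P3(v=16,ok=F), VALIDATE:P2(v=5,ok=T), TRANSFORM:P1(v=0,ok=F), EMIT:-] out:-; in:P3
Tick 4: [PARSE:P4(v=14,ok=F), VALIDATE:P3(v=16,ok=F), TRANSFORM:P2(v=15,ok=T), EMIT:P1(v=0,ok=F)] out:-; in:P4
Tick 5: [PARSE:-, VALIDATE:P4(v=14,ok=T), TRANSFORM:P3(v=0,ok=F), EMIT:P2(v=15,ok=T)] out:P1(v=0); in:-
Emitted by tick 5: ['P1']

Answer: 1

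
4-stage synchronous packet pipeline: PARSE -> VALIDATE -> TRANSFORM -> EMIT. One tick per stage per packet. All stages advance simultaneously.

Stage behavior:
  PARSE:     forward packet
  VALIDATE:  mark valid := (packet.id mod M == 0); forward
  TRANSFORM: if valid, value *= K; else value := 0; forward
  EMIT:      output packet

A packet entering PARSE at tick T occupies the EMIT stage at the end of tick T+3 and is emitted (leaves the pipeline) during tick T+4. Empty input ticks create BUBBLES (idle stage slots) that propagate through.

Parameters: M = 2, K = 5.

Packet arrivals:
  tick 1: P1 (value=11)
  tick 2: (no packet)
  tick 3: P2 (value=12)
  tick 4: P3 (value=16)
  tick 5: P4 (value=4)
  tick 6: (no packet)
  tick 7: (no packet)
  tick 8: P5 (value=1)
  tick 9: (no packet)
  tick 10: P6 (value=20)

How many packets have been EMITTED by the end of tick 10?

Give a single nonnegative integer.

Tick 1: [PARSE:P1(v=11,ok=F), VALIDATE:-, TRANSFORM:-, EMIT:-] out:-; in:P1
Tick 2: [PARSE:-, VALIDATE:P1(v=11,ok=F), TRANSFORM:-, EMIT:-] out:-; in:-
Tick 3: [PARSE:P2(v=12,ok=F), VALIDATE:-, TRANSFORM:P1(v=0,ok=F), EMIT:-] out:-; in:P2
Tick 4: [PARSE:P3(v=16,ok=F), VALIDATE:P2(v=12,ok=T), TRANSFORM:-, EMIT:P1(v=0,ok=F)] out:-; in:P3
Tick 5: [PARSE:P4(v=4,ok=F), VALIDATE:P3(v=16,ok=F), TRANSFORM:P2(v=60,ok=T), EMIT:-] out:P1(v=0); in:P4
Tick 6: [PARSE:-, VALIDATE:P4(v=4,ok=T), TRANSFORM:P3(v=0,ok=F), EMIT:P2(v=60,ok=T)] out:-; in:-
Tick 7: [PARSE:-, VALIDATE:-, TRANSFORM:P4(v=20,ok=T), EMIT:P3(v=0,ok=F)] out:P2(v=60); in:-
Tick 8: [PARSE:P5(v=1,ok=F), VALIDATE:-, TRANSFORM:-, EMIT:P4(v=20,ok=T)] out:P3(v=0); in:P5
Tick 9: [PARSE:-, VALIDATE:P5(v=1,ok=F), TRANSFORM:-, EMIT:-] out:P4(v=20); in:-
Tick 10: [PARSE:P6(v=20,ok=F), VALIDATE:-, TRANSFORM:P5(v=0,ok=F), EMIT:-] out:-; in:P6
Emitted by tick 10: ['P1', 'P2', 'P3', 'P4']

Answer: 4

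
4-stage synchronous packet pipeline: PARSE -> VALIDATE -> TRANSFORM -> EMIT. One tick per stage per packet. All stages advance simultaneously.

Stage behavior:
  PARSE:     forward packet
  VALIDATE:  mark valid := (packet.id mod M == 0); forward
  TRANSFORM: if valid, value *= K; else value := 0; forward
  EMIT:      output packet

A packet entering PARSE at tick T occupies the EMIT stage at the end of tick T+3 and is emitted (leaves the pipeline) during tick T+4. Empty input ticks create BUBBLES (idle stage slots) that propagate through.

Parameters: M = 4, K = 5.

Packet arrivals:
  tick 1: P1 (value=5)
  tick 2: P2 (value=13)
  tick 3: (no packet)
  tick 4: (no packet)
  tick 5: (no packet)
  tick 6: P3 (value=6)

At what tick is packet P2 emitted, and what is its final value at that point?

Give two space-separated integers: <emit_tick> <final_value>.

Tick 1: [PARSE:P1(v=5,ok=F), VALIDATE:-, TRANSFORM:-, EMIT:-] out:-; in:P1
Tick 2: [PARSE:P2(v=13,ok=F), VALIDATE:P1(v=5,ok=F), TRANSFORM:-, EMIT:-] out:-; in:P2
Tick 3: [PARSE:-, VALIDATE:P2(v=13,ok=F), TRANSFORM:P1(v=0,ok=F), EMIT:-] out:-; in:-
Tick 4: [PARSE:-, VALIDATE:-, TRANSFORM:P2(v=0,ok=F), EMIT:P1(v=0,ok=F)] out:-; in:-
Tick 5: [PARSE:-, VALIDATE:-, TRANSFORM:-, EMIT:P2(v=0,ok=F)] out:P1(v=0); in:-
Tick 6: [PARSE:P3(v=6,ok=F), VALIDATE:-, TRANSFORM:-, EMIT:-] out:P2(v=0); in:P3
Tick 7: [PARSE:-, VALIDATE:P3(v=6,ok=F), TRANSFORM:-, EMIT:-] out:-; in:-
Tick 8: [PARSE:-, VALIDATE:-, TRANSFORM:P3(v=0,ok=F), EMIT:-] out:-; in:-
Tick 9: [PARSE:-, VALIDATE:-, TRANSFORM:-, EMIT:P3(v=0,ok=F)] out:-; in:-
Tick 10: [PARSE:-, VALIDATE:-, TRANSFORM:-, EMIT:-] out:P3(v=0); in:-
P2: arrives tick 2, valid=False (id=2, id%4=2), emit tick 6, final value 0

Answer: 6 0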